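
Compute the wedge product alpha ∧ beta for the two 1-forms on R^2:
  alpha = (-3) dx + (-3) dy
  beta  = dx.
alpha ∧ beta = (3) dx ∧ dy

Distribute the wedge, using dx_i ∧ dx_j = -dx_j ∧ dx_i and dx_i ∧ dx_i = 0. For each pair (i, j) with i < j, the coefficient of dx_i ∧ dx_j in alpha ∧ beta is (alpha_i * beta_j - alpha_j * beta_i). Collecting: alpha ∧ beta = (3) dx ∧ dy.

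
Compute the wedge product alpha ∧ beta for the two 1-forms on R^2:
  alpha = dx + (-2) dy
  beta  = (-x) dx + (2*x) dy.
alpha ∧ beta = 0

Distribute the wedge, using dx_i ∧ dx_j = -dx_j ∧ dx_i and dx_i ∧ dx_i = 0. For each pair (i, j) with i < j, the coefficient of dx_i ∧ dx_j in alpha ∧ beta is (alpha_i * beta_j - alpha_j * beta_i). Collecting: alpha ∧ beta = 0.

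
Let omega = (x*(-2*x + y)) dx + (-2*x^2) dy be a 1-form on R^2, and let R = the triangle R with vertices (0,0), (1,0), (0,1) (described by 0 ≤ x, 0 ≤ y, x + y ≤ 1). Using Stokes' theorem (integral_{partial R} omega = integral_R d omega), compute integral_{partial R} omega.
integral_(partial R) omega = -5/6

Stokes: integral_partial_R omega = integral_R d omega with d omega = (∂Q/∂x - ∂P/∂y) dx ∧ dy.
  ∂Q/∂x = -4*x
  ∂P/∂y = x
  integrand = ∂Q/∂x - ∂P/∂y = -5*x.
Integrating over R: integral_0^1 integral_0^{1-x} (-5*x) dy dx = -5/6.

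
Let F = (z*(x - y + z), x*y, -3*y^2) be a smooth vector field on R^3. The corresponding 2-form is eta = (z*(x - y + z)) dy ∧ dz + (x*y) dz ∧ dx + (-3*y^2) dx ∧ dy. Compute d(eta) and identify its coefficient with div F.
d(eta) = (x + z) dx ∧ dy ∧ dz; div F = x + z

For a 2-form in R^3 of the form above, applying d gives a 3-form with coefficient ∂P/∂x + ∂Q/∂y + ∂R/∂z:
  ∂P/∂x = z
  ∂Q/∂y = x
  ∂R/∂z = 0
Sum = x + z, which is exactly div F.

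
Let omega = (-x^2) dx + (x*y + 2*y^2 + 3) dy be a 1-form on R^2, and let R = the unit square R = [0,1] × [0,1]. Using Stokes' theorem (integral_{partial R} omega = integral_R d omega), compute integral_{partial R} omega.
integral_(partial R) omega = 1/2

Stokes: integral_partial_R omega = integral_R d omega with d omega = (∂Q/∂x - ∂P/∂y) dx ∧ dy.
  ∂Q/∂x = y
  ∂P/∂y = 0
  integrand = ∂Q/∂x - ∂P/∂y = y.
Integrating over R: integral_0^1 integral_0^1 (y) dx dy = 1/2.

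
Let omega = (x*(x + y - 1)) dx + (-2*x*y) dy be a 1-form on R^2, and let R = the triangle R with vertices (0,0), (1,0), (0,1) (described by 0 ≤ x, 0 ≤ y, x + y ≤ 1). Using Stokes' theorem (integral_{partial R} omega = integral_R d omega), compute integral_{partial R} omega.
integral_(partial R) omega = -1/2

Stokes: integral_partial_R omega = integral_R d omega with d omega = (∂Q/∂x - ∂P/∂y) dx ∧ dy.
  ∂Q/∂x = -2*y
  ∂P/∂y = x
  integrand = ∂Q/∂x - ∂P/∂y = -x - 2*y.
Integrating over R: integral_0^1 integral_0^{1-x} (-x - 2*y) dy dx = -1/2.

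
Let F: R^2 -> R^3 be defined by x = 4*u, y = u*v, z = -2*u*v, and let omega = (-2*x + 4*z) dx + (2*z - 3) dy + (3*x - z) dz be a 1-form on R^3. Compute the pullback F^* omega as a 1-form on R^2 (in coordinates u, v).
F^* omega = (-8*u*v^2 - 56*u*v - 32*u - 3*v) du + (u*(-8*u*v - 24*u - 3)) dv

Using F^*(f dg) = (f ∘ F) d(g ∘ F), substitute each coordinate x_i by F_i(u, v) in f_i, and replace dx_i by d F_i = (∂F_i/∂u) du + (∂F_i/∂v) dv.
  For the x component: f_1(F) = 8*u*(-v - 1); d F_1 = (4) du + (0) dv
  For the y component: f_2(F) = -4*u*v - 3; d F_2 = (v) du + (u) dv
  For the z component: f_3(F) = 2*u*(v + 6); d F_3 = (-2*v) du + (-2*u) dv
Combining and collecting du, dv coefficients:
  coeff of du: -8*u*v^2 - 56*u*v - 32*u - 3*v
  coeff of dv: u*(-8*u*v - 24*u - 3)
F^* omega = (-8*u*v^2 - 56*u*v - 32*u - 3*v) du + (u*(-8*u*v - 24*u - 3)) dv.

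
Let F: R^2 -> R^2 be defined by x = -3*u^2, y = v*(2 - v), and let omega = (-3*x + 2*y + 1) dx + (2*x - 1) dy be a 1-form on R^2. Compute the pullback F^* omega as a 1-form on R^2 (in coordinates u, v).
F^* omega = (6*u*(-9*u^2 + 2*v^2 - 4*v - 1)) du + (12*u^2*v - 12*u^2 + 2*v - 2) dv

Using F^*(f dg) = (f ∘ F) d(g ∘ F), substitute each coordinate x_i by F_i(u, v) in f_i, and replace dx_i by d F_i = (∂F_i/∂u) du + (∂F_i/∂v) dv.
  For the x component: f_1(F) = 9*u^2 - 2*v^2 + 4*v + 1; d F_1 = (-6*u) du + (0) dv
  For the y component: f_2(F) = -6*u^2 - 1; d F_2 = (0) du + (2 - 2*v) dv
Combining and collecting du, dv coefficients:
  coeff of du: 6*u*(-9*u^2 + 2*v^2 - 4*v - 1)
  coeff of dv: 12*u^2*v - 12*u^2 + 2*v - 2
F^* omega = (6*u*(-9*u^2 + 2*v^2 - 4*v - 1)) du + (12*u^2*v - 12*u^2 + 2*v - 2) dv.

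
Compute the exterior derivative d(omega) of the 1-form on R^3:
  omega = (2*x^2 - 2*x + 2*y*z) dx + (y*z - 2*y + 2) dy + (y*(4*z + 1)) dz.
d(omega) = (-2*z) dx ∧ dy + (-2*y) dx ∧ dz + (-y + 4*z + 1) dy ∧ dz

For a 1-form omega = sum_i f_i dx_i, the exterior derivative is
  d(omega) = sum_{i < j} (∂f_j/∂x_i - ∂f_i/∂x_j) dx_i ∧ dx_j.
  coefficient of dx ∧ dy: ∂f_2/∂x - ∂f_1/∂y = ∂(y*z - 2*y + 2)/∂x - ∂(2*x^2 - 2*x + 2*y*z)/∂y = -2*z
  coefficient of dx ∧ dz: ∂f_3/∂x - ∂f_1/∂z = ∂(y*(4*z + 1))/∂x - ∂(2*x^2 - 2*x + 2*y*z)/∂z = -2*y
  coefficient of dy ∧ dz: ∂f_3/∂y - ∂f_2/∂z = ∂(y*(4*z + 1))/∂y - ∂(y*z - 2*y + 2)/∂z = -y + 4*z + 1
Assembling: d(omega) = (-2*z) dx ∧ dy + (-2*y) dx ∧ dz + (-y + 4*z + 1) dy ∧ dz.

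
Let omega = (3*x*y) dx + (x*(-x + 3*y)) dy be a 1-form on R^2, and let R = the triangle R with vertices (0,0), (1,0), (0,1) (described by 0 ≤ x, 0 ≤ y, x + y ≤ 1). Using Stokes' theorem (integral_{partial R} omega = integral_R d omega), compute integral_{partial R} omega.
integral_(partial R) omega = -1/3

Stokes: integral_partial_R omega = integral_R d omega with d omega = (∂Q/∂x - ∂P/∂y) dx ∧ dy.
  ∂Q/∂x = -2*x + 3*y
  ∂P/∂y = 3*x
  integrand = ∂Q/∂x - ∂P/∂y = -5*x + 3*y.
Integrating over R: integral_0^1 integral_0^{1-x} (-5*x + 3*y) dy dx = -1/3.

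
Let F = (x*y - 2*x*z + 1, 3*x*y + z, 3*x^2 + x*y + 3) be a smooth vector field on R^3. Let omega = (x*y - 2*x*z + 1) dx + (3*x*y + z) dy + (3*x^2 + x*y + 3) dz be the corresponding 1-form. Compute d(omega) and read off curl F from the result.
d(omega) = (x - 1) dy ∧ dz + (-8*x - y) dz ∧ dx + (-x + 3*y) dx ∧ dy; curl F = (x - 1, -8*x - y, -x + 3*y)

d omega = sum_{i<j} (∂f_j/∂x_i - ∂f_i/∂x_j) dx_i ∧ dx_j. Under the identification (dy ∧ dz, dz ∧ dx, dx ∧ dy) ↔ (e_x, e_y, e_z), the coefficients are exactly the components of curl F. Compute:
  ∂R/∂y - ∂Q/∂z = (x) - (1) = x - 1
  ∂P/∂z - ∂R/∂x = (-2*x) - (6*x + y) = -8*x - y
  ∂Q/∂x - ∂P/∂y = (3*y) - (x) = -x + 3*y.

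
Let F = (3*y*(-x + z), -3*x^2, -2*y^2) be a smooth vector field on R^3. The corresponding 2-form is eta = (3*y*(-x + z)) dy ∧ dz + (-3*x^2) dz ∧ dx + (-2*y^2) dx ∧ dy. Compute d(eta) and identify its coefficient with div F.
d(eta) = (-3*y) dx ∧ dy ∧ dz; div F = -3*y

For a 2-form in R^3 of the form above, applying d gives a 3-form with coefficient ∂P/∂x + ∂Q/∂y + ∂R/∂z:
  ∂P/∂x = -3*y
  ∂Q/∂y = 0
  ∂R/∂z = 0
Sum = -3*y, which is exactly div F.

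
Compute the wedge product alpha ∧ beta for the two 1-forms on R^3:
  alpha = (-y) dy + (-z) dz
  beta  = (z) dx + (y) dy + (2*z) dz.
alpha ∧ beta = (y*z) dx ∧ dy + (-y*z) dy ∧ dz + (z^2) dx ∧ dz

Distribute the wedge, using dx_i ∧ dx_j = -dx_j ∧ dx_i and dx_i ∧ dx_i = 0. For each pair (i, j) with i < j, the coefficient of dx_i ∧ dx_j in alpha ∧ beta is (alpha_i * beta_j - alpha_j * beta_i). Collecting: alpha ∧ beta = (y*z) dx ∧ dy + (-y*z) dy ∧ dz + (z^2) dx ∧ dz.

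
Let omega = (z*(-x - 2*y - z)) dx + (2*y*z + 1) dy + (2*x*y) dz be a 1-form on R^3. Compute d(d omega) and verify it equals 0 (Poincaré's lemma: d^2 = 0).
d(d omega) = 0

Step 1: d omega = sum_{i<j} (∂f_j/∂x_i - ∂f_i/∂x_j) dx_i ∧ dx_j:
  coeff of dx ∧ dy: 2*z
  coeff of dx ∧ dz: x + 4*y + 2*z
  coeff of dy ∧ dz: 2*x - 2*y
Step 2: Apply d again to each 2-form coefficient. The only possible 3-form in R^3 is dx ∧ dy ∧ dz, with coefficient
  ∂(coeff of dy∧dz)/∂x - ∂(coeff of dx∧dz)/∂y + ∂(coeff of dx∧dy)/∂z
  = ∂/∂x (2*x - 2*y) - ∂/∂y (x + 4*y + 2*z) + ∂/∂z (2*z).
Each of these terms simplifies to sums of mixed partials that cancel in pairs. The result is 0 (by equality of mixed partials for smooth functions — Schwarz / Clairaut).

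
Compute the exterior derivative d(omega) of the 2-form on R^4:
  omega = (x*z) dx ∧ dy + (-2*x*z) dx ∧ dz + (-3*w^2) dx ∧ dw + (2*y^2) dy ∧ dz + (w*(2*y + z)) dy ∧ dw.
d(omega) = (x) dx ∧ dy ∧ dz + (-w) dy ∧ dz ∧ dw

For a 2-form omega = sum_{i<j} g_{ij} dx_i ∧ dx_j, the exterior derivative is
  d(omega) = sum_{i<j} d(g_{ij}) ∧ dx_i ∧ dx_j = sum_{i<j, k} (∂g_{ij}/∂x_k) dx_k ∧ dx_i ∧ dx_j.
Expand each term, using dx_k ∧ dx_i ∧ dx_j = sgn(permutation) dx_{(a)} ∧ dx_{(b)} ∧ dx_{(c)} with (a < b < c) sorted:
  d(x*z) includes (∂/∂z)(x*z) dz = (x) dz, which multiplied by dx ∧ dy gives (x) dx ∧ dy ∧ dz
  d(w*(2*y + z)) includes (∂/∂z)(w*(2*y + z)) dz = (w) dz, which multiplied by dy ∧ dw gives (-w) dy ∧ dz ∧ dw
Collecting like 3-forms: d(omega) = (x) dx ∧ dy ∧ dz + (-w) dy ∧ dz ∧ dw.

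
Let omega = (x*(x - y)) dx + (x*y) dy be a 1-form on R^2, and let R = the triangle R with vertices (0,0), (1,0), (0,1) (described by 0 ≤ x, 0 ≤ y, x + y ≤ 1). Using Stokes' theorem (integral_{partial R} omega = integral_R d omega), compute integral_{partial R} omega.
integral_(partial R) omega = 1/3

Stokes: integral_partial_R omega = integral_R d omega with d omega = (∂Q/∂x - ∂P/∂y) dx ∧ dy.
  ∂Q/∂x = y
  ∂P/∂y = -x
  integrand = ∂Q/∂x - ∂P/∂y = x + y.
Integrating over R: integral_0^1 integral_0^{1-x} (x + y) dy dx = 1/3.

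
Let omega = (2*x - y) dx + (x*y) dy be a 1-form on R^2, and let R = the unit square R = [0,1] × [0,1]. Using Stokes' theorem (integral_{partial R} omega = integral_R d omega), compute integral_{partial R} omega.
integral_(partial R) omega = 3/2

Stokes: integral_partial_R omega = integral_R d omega with d omega = (∂Q/∂x - ∂P/∂y) dx ∧ dy.
  ∂Q/∂x = y
  ∂P/∂y = -1
  integrand = ∂Q/∂x - ∂P/∂y = y + 1.
Integrating over R: integral_0^1 integral_0^1 (y + 1) dx dy = 3/2.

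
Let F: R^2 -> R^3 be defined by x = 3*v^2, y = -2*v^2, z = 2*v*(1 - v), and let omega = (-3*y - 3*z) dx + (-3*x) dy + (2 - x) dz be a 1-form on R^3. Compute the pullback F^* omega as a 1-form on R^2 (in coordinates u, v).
F^* omega = (120*v^3 - 42*v^2 - 8*v + 4) dv

Using F^*(f dg) = (f ∘ F) d(g ∘ F), substitute each coordinate x_i by F_i(u, v) in f_i, and replace dx_i by d F_i = (∂F_i/∂u) du + (∂F_i/∂v) dv.
  For the x component: f_1(F) = 6*v*(2*v - 1); d F_1 = (0) du + (6*v) dv
  For the y component: f_2(F) = -9*v^2; d F_2 = (0) du + (-4*v) dv
  For the z component: f_3(F) = 2 - 3*v^2; d F_3 = (0) du + (2 - 4*v) dv
Combining and collecting du, dv coefficients:
  coeff of du: 0
  coeff of dv: 120*v^3 - 42*v^2 - 8*v + 4
F^* omega = (120*v^3 - 42*v^2 - 8*v + 4) dv.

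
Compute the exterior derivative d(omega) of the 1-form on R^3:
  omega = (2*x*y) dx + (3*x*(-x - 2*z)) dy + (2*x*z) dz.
d(omega) = (-8*x - 6*z) dx ∧ dy + (2*z) dx ∧ dz + (6*x) dy ∧ dz

For a 1-form omega = sum_i f_i dx_i, the exterior derivative is
  d(omega) = sum_{i < j} (∂f_j/∂x_i - ∂f_i/∂x_j) dx_i ∧ dx_j.
  coefficient of dx ∧ dy: ∂f_2/∂x - ∂f_1/∂y = ∂(3*x*(-x - 2*z))/∂x - ∂(2*x*y)/∂y = -8*x - 6*z
  coefficient of dx ∧ dz: ∂f_3/∂x - ∂f_1/∂z = ∂(2*x*z)/∂x - ∂(2*x*y)/∂z = 2*z
  coefficient of dy ∧ dz: ∂f_3/∂y - ∂f_2/∂z = ∂(2*x*z)/∂y - ∂(3*x*(-x - 2*z))/∂z = 6*x
Assembling: d(omega) = (-8*x - 6*z) dx ∧ dy + (2*z) dx ∧ dz + (6*x) dy ∧ dz.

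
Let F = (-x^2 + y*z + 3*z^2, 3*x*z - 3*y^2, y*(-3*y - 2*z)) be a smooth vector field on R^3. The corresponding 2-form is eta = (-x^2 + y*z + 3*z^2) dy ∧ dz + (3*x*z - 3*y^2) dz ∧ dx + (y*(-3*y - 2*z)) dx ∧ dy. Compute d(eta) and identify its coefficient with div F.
d(eta) = (-2*x - 8*y) dx ∧ dy ∧ dz; div F = -2*x - 8*y

For a 2-form in R^3 of the form above, applying d gives a 3-form with coefficient ∂P/∂x + ∂Q/∂y + ∂R/∂z:
  ∂P/∂x = -2*x
  ∂Q/∂y = -6*y
  ∂R/∂z = -2*y
Sum = -2*x - 8*y, which is exactly div F.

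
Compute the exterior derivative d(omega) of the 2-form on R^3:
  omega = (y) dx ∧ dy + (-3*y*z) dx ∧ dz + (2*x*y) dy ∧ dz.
d(omega) = (2*y + 3*z) dx ∧ dy ∧ dz

For a 2-form omega = sum_{i<j} g_{ij} dx_i ∧ dx_j, the exterior derivative is
  d(omega) = sum_{i<j} d(g_{ij}) ∧ dx_i ∧ dx_j = sum_{i<j, k} (∂g_{ij}/∂x_k) dx_k ∧ dx_i ∧ dx_j.
Expand each term, using dx_k ∧ dx_i ∧ dx_j = sgn(permutation) dx_{(a)} ∧ dx_{(b)} ∧ dx_{(c)} with (a < b < c) sorted:
  d(-3*y*z) includes (∂/∂y)(-3*y*z) dy = (-3*z) dy, which multiplied by dx ∧ dz gives (3*z) dx ∧ dy ∧ dz
  d(2*x*y) includes (∂/∂x)(2*x*y) dx = (2*y) dx, which multiplied by dy ∧ dz gives (2*y) dx ∧ dy ∧ dz
Collecting like 3-forms: d(omega) = (2*y + 3*z) dx ∧ dy ∧ dz.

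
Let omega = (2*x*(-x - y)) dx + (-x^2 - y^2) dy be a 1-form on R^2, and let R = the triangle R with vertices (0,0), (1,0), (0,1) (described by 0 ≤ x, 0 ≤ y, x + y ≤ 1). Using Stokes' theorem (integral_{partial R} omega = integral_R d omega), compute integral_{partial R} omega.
integral_(partial R) omega = 0

Stokes: integral_partial_R omega = integral_R d omega with d omega = (∂Q/∂x - ∂P/∂y) dx ∧ dy.
  ∂Q/∂x = -2*x
  ∂P/∂y = -2*x
  integrand = ∂Q/∂x - ∂P/∂y = 0.
Integrating over R: integral_0^1 integral_0^{1-x} (0) dy dx = 0.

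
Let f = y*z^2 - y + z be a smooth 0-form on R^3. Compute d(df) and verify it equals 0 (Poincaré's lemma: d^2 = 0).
d(df) = 0

Step 1: df = sum_i (∂f/∂x_i) dx_i = (0) dx + (z^2 - 1) dy + (2*y*z + 1) dz.
Step 2: Apply d again. Using the 1-form formula, the coefficient of dx ∧ dy in d(df) is ∂^2 f/∂x ∂y - ∂^2 f/∂y ∂x = (0) - (0) = 0 (equality of mixed partials for smooth f).
Similarly for dx ∧ dz and dy ∧ dz — all coefficients vanish. So d(df) = 0.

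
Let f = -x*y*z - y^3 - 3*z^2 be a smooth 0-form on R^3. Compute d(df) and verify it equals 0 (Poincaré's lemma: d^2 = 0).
d(df) = 0

Step 1: df = sum_i (∂f/∂x_i) dx_i = (-y*z) dx + (-x*z - 3*y^2) dy + (-x*y - 6*z) dz.
Step 2: Apply d again. Using the 1-form formula, the coefficient of dx ∧ dy in d(df) is ∂^2 f/∂x ∂y - ∂^2 f/∂y ∂x = (-z) - (-z) = 0 (equality of mixed partials for smooth f).
Similarly for dx ∧ dz and dy ∧ dz — all coefficients vanish. So d(df) = 0.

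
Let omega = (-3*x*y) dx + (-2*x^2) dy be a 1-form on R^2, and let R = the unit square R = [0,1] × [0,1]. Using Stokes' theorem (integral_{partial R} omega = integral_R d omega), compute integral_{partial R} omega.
integral_(partial R) omega = -1/2

Stokes: integral_partial_R omega = integral_R d omega with d omega = (∂Q/∂x - ∂P/∂y) dx ∧ dy.
  ∂Q/∂x = -4*x
  ∂P/∂y = -3*x
  integrand = ∂Q/∂x - ∂P/∂y = -x.
Integrating over R: integral_0^1 integral_0^1 (-x) dx dy = -1/2.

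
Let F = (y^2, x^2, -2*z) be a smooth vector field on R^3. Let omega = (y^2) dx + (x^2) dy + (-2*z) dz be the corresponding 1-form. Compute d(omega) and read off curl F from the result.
d(omega) = (0) dy ∧ dz + (0) dz ∧ dx + (2*x - 2*y) dx ∧ dy; curl F = (0, 0, 2*x - 2*y)

d omega = sum_{i<j} (∂f_j/∂x_i - ∂f_i/∂x_j) dx_i ∧ dx_j. Under the identification (dy ∧ dz, dz ∧ dx, dx ∧ dy) ↔ (e_x, e_y, e_z), the coefficients are exactly the components of curl F. Compute:
  ∂R/∂y - ∂Q/∂z = (0) - (0) = 0
  ∂P/∂z - ∂R/∂x = (0) - (0) = 0
  ∂Q/∂x - ∂P/∂y = (2*x) - (2*y) = 2*x - 2*y.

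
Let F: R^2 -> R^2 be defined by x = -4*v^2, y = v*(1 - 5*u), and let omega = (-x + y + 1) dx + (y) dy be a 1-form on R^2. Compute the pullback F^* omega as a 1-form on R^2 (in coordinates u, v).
F^* omega = (v^2*(25*u - 5)) du + (v*(25*u^2 + 40*u*v - 10*u - 32*v^2 - 8*v - 7)) dv

Using F^*(f dg) = (f ∘ F) d(g ∘ F), substitute each coordinate x_i by F_i(u, v) in f_i, and replace dx_i by d F_i = (∂F_i/∂u) du + (∂F_i/∂v) dv.
  For the x component: f_1(F) = -5*u*v + 4*v^2 + v + 1; d F_1 = (0) du + (-8*v) dv
  For the y component: f_2(F) = v*(1 - 5*u); d F_2 = (-5*v) du + (1 - 5*u) dv
Combining and collecting du, dv coefficients:
  coeff of du: v^2*(25*u - 5)
  coeff of dv: v*(25*u^2 + 40*u*v - 10*u - 32*v^2 - 8*v - 7)
F^* omega = (v^2*(25*u - 5)) du + (v*(25*u^2 + 40*u*v - 10*u - 32*v^2 - 8*v - 7)) dv.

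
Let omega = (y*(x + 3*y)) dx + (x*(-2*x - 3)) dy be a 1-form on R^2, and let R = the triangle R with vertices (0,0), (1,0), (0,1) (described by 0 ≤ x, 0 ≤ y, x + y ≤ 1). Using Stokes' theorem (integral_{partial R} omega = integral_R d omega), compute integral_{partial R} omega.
integral_(partial R) omega = -10/3

Stokes: integral_partial_R omega = integral_R d omega with d omega = (∂Q/∂x - ∂P/∂y) dx ∧ dy.
  ∂Q/∂x = -4*x - 3
  ∂P/∂y = x + 6*y
  integrand = ∂Q/∂x - ∂P/∂y = -5*x - 6*y - 3.
Integrating over R: integral_0^1 integral_0^{1-x} (-5*x - 6*y - 3) dy dx = -10/3.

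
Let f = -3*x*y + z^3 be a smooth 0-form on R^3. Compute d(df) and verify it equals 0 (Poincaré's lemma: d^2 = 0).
d(df) = 0

Step 1: df = sum_i (∂f/∂x_i) dx_i = (-3*y) dx + (-3*x) dy + (3*z^2) dz.
Step 2: Apply d again. Using the 1-form formula, the coefficient of dx ∧ dy in d(df) is ∂^2 f/∂x ∂y - ∂^2 f/∂y ∂x = (-3) - (-3) = 0 (equality of mixed partials for smooth f).
Similarly for dx ∧ dz and dy ∧ dz — all coefficients vanish. So d(df) = 0.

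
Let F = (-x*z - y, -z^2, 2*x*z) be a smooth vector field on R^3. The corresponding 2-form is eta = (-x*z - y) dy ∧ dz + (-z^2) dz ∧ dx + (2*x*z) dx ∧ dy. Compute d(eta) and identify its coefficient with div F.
d(eta) = (2*x - z) dx ∧ dy ∧ dz; div F = 2*x - z

For a 2-form in R^3 of the form above, applying d gives a 3-form with coefficient ∂P/∂x + ∂Q/∂y + ∂R/∂z:
  ∂P/∂x = -z
  ∂Q/∂y = 0
  ∂R/∂z = 2*x
Sum = 2*x - z, which is exactly div F.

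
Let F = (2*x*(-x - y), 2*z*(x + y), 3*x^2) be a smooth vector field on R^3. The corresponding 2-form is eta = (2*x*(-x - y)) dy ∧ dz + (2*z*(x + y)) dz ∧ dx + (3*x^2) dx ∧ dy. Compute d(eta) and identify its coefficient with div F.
d(eta) = (-4*x - 2*y + 2*z) dx ∧ dy ∧ dz; div F = -4*x - 2*y + 2*z

For a 2-form in R^3 of the form above, applying d gives a 3-form with coefficient ∂P/∂x + ∂Q/∂y + ∂R/∂z:
  ∂P/∂x = -4*x - 2*y
  ∂Q/∂y = 2*z
  ∂R/∂z = 0
Sum = -4*x - 2*y + 2*z, which is exactly div F.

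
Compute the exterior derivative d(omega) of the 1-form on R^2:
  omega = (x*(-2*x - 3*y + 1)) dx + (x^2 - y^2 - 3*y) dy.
d(omega) = (5*x) dx ∧ dy

For a 1-form omega = sum_i f_i dx_i, the exterior derivative is
  d(omega) = sum_{i < j} (∂f_j/∂x_i - ∂f_i/∂x_j) dx_i ∧ dx_j.
  coefficient of dx ∧ dy: ∂f_2/∂x - ∂f_1/∂y = ∂(x^2 - y^2 - 3*y)/∂x - ∂(x*(-2*x - 3*y + 1))/∂y = 5*x
Assembling: d(omega) = (5*x) dx ∧ dy.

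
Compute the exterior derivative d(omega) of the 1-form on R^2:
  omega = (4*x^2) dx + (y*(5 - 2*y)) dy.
d(omega) = 0

For a 1-form omega = sum_i f_i dx_i, the exterior derivative is
  d(omega) = sum_{i < j} (∂f_j/∂x_i - ∂f_i/∂x_j) dx_i ∧ dx_j.

Assembling: d(omega) = 0.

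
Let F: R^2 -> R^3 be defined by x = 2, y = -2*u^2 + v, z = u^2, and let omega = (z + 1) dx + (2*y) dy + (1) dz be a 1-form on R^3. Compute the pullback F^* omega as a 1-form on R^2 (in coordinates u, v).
F^* omega = (2*u*(8*u^2 - 4*v + 1)) du + (-4*u^2 + 2*v) dv

Using F^*(f dg) = (f ∘ F) d(g ∘ F), substitute each coordinate x_i by F_i(u, v) in f_i, and replace dx_i by d F_i = (∂F_i/∂u) du + (∂F_i/∂v) dv.
  For the x component: f_1(F) = u^2 + 1; d F_1 = (0) du + (0) dv
  For the y component: f_2(F) = -4*u^2 + 2*v; d F_2 = (-4*u) du + (1) dv
  For the z component: f_3(F) = 1; d F_3 = (2*u) du + (0) dv
Combining and collecting du, dv coefficients:
  coeff of du: 2*u*(8*u^2 - 4*v + 1)
  coeff of dv: -4*u^2 + 2*v
F^* omega = (2*u*(8*u^2 - 4*v + 1)) du + (-4*u^2 + 2*v) dv.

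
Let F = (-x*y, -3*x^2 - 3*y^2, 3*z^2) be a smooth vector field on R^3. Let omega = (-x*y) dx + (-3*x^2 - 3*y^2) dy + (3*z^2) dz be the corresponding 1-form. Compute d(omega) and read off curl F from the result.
d(omega) = (0) dy ∧ dz + (0) dz ∧ dx + (-5*x) dx ∧ dy; curl F = (0, 0, -5*x)

d omega = sum_{i<j} (∂f_j/∂x_i - ∂f_i/∂x_j) dx_i ∧ dx_j. Under the identification (dy ∧ dz, dz ∧ dx, dx ∧ dy) ↔ (e_x, e_y, e_z), the coefficients are exactly the components of curl F. Compute:
  ∂R/∂y - ∂Q/∂z = (0) - (0) = 0
  ∂P/∂z - ∂R/∂x = (0) - (0) = 0
  ∂Q/∂x - ∂P/∂y = (-6*x) - (-x) = -5*x.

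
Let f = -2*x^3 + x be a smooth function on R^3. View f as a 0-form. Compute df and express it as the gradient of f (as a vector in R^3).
df = (1 - 6*x^2) dx + (0) dy + (0) dz; grad f = (1 - 6*x^2, 0, 0)

For a 0-form f, d f = (∂f/∂x) dx + (∂f/∂y) dy + (∂f/∂z) dz. The components of the vector representation are exactly the entries of grad f in Cartesian coordinates:
  ∂f/∂x = 1 - 6*x^2
  ∂f/∂y = 0
  ∂f/∂z = 0.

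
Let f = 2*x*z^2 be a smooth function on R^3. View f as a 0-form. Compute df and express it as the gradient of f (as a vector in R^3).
df = (2*z^2) dx + (0) dy + (4*x*z) dz; grad f = (2*z^2, 0, 4*x*z)

For a 0-form f, d f = (∂f/∂x) dx + (∂f/∂y) dy + (∂f/∂z) dz. The components of the vector representation are exactly the entries of grad f in Cartesian coordinates:
  ∂f/∂x = 2*z^2
  ∂f/∂y = 0
  ∂f/∂z = 4*x*z.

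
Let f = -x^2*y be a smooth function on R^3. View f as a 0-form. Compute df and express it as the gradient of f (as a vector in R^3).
df = (-2*x*y) dx + (-x^2) dy + (0) dz; grad f = (-2*x*y, -x^2, 0)

For a 0-form f, d f = (∂f/∂x) dx + (∂f/∂y) dy + (∂f/∂z) dz. The components of the vector representation are exactly the entries of grad f in Cartesian coordinates:
  ∂f/∂x = -2*x*y
  ∂f/∂y = -x^2
  ∂f/∂z = 0.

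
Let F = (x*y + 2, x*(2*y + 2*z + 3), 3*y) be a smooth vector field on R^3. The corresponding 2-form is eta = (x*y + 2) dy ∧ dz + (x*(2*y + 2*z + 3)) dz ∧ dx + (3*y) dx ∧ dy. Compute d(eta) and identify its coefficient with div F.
d(eta) = (2*x + y) dx ∧ dy ∧ dz; div F = 2*x + y

For a 2-form in R^3 of the form above, applying d gives a 3-form with coefficient ∂P/∂x + ∂Q/∂y + ∂R/∂z:
  ∂P/∂x = y
  ∂Q/∂y = 2*x
  ∂R/∂z = 0
Sum = 2*x + y, which is exactly div F.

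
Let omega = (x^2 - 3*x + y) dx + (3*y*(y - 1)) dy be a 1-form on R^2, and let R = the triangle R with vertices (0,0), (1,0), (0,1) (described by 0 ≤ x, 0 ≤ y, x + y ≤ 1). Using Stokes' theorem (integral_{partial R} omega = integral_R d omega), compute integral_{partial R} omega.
integral_(partial R) omega = -1/2

Stokes: integral_partial_R omega = integral_R d omega with d omega = (∂Q/∂x - ∂P/∂y) dx ∧ dy.
  ∂Q/∂x = 0
  ∂P/∂y = 1
  integrand = ∂Q/∂x - ∂P/∂y = -1.
Integrating over R: integral_0^1 integral_0^{1-x} (-1) dy dx = -1/2.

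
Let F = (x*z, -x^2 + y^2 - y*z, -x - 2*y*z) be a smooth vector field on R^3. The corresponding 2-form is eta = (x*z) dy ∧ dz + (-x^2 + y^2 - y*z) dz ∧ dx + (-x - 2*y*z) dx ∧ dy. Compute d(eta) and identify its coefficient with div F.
d(eta) = (0) dx ∧ dy ∧ dz; div F = 0

For a 2-form in R^3 of the form above, applying d gives a 3-form with coefficient ∂P/∂x + ∂Q/∂y + ∂R/∂z:
  ∂P/∂x = z
  ∂Q/∂y = 2*y - z
  ∂R/∂z = -2*y
Sum = 0, which is exactly div F.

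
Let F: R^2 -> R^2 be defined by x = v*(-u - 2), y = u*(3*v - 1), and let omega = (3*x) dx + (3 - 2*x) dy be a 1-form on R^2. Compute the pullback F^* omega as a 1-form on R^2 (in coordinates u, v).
F^* omega = (9*u*v^2 - 2*u*v + 18*v^2 + 5*v - 3) du + (9*u^2*v + 24*u*v + 9*u + 12*v) dv

Using F^*(f dg) = (f ∘ F) d(g ∘ F), substitute each coordinate x_i by F_i(u, v) in f_i, and replace dx_i by d F_i = (∂F_i/∂u) du + (∂F_i/∂v) dv.
  For the x component: f_1(F) = 3*v*(-u - 2); d F_1 = (-v) du + (-u - 2) dv
  For the y component: f_2(F) = 2*u*v + 4*v + 3; d F_2 = (3*v - 1) du + (3*u) dv
Combining and collecting du, dv coefficients:
  coeff of du: 9*u*v^2 - 2*u*v + 18*v^2 + 5*v - 3
  coeff of dv: 9*u^2*v + 24*u*v + 9*u + 12*v
F^* omega = (9*u*v^2 - 2*u*v + 18*v^2 + 5*v - 3) du + (9*u^2*v + 24*u*v + 9*u + 12*v) dv.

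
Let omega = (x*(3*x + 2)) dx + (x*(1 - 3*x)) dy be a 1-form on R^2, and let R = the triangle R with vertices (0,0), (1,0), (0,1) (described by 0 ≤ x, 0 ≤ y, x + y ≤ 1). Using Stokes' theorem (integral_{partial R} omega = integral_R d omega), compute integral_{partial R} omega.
integral_(partial R) omega = -1/2

Stokes: integral_partial_R omega = integral_R d omega with d omega = (∂Q/∂x - ∂P/∂y) dx ∧ dy.
  ∂Q/∂x = 1 - 6*x
  ∂P/∂y = 0
  integrand = ∂Q/∂x - ∂P/∂y = 1 - 6*x.
Integrating over R: integral_0^1 integral_0^{1-x} (1 - 6*x) dy dx = -1/2.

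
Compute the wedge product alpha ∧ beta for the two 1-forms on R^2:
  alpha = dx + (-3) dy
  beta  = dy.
alpha ∧ beta = (1) dx ∧ dy

Distribute the wedge, using dx_i ∧ dx_j = -dx_j ∧ dx_i and dx_i ∧ dx_i = 0. For each pair (i, j) with i < j, the coefficient of dx_i ∧ dx_j in alpha ∧ beta is (alpha_i * beta_j - alpha_j * beta_i). Collecting: alpha ∧ beta = (1) dx ∧ dy.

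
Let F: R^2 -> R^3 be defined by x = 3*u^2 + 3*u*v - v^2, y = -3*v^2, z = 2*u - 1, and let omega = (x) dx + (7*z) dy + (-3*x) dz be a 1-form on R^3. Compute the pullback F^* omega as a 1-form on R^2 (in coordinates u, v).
F^* omega = (18*u^3 + 27*u^2*v - 18*u^2 + 3*u*v^2 - 18*u*v - 3*v^3 + 6*v^2) du + (9*u^3 + 3*u^2*v - 9*u*v^2 - 84*u*v + 2*v^3 + 42*v) dv

Using F^*(f dg) = (f ∘ F) d(g ∘ F), substitute each coordinate x_i by F_i(u, v) in f_i, and replace dx_i by d F_i = (∂F_i/∂u) du + (∂F_i/∂v) dv.
  For the x component: f_1(F) = 3*u^2 + 3*u*v - v^2; d F_1 = (6*u + 3*v) du + (3*u - 2*v) dv
  For the y component: f_2(F) = 14*u - 7; d F_2 = (0) du + (-6*v) dv
  For the z component: f_3(F) = -9*u^2 - 9*u*v + 3*v^2; d F_3 = (2) du + (0) dv
Combining and collecting du, dv coefficients:
  coeff of du: 18*u^3 + 27*u^2*v - 18*u^2 + 3*u*v^2 - 18*u*v - 3*v^3 + 6*v^2
  coeff of dv: 9*u^3 + 3*u^2*v - 9*u*v^2 - 84*u*v + 2*v^3 + 42*v
F^* omega = (18*u^3 + 27*u^2*v - 18*u^2 + 3*u*v^2 - 18*u*v - 3*v^3 + 6*v^2) du + (9*u^3 + 3*u^2*v - 9*u*v^2 - 84*u*v + 2*v^3 + 42*v) dv.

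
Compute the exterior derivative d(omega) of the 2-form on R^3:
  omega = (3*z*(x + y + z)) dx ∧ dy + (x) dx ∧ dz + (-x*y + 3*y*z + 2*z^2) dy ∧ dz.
d(omega) = (3*x + 2*y + 6*z) dx ∧ dy ∧ dz

For a 2-form omega = sum_{i<j} g_{ij} dx_i ∧ dx_j, the exterior derivative is
  d(omega) = sum_{i<j} d(g_{ij}) ∧ dx_i ∧ dx_j = sum_{i<j, k} (∂g_{ij}/∂x_k) dx_k ∧ dx_i ∧ dx_j.
Expand each term, using dx_k ∧ dx_i ∧ dx_j = sgn(permutation) dx_{(a)} ∧ dx_{(b)} ∧ dx_{(c)} with (a < b < c) sorted:
  d(3*z*(x + y + z)) includes (∂/∂z)(3*z*(x + y + z)) dz = (3*x + 3*y + 6*z) dz, which multiplied by dx ∧ dy gives (3*x + 3*y + 6*z) dx ∧ dy ∧ dz
  d(-x*y + 3*y*z + 2*z^2) includes (∂/∂x)(-x*y + 3*y*z + 2*z^2) dx = (-y) dx, which multiplied by dy ∧ dz gives (-y) dx ∧ dy ∧ dz
Collecting like 3-forms: d(omega) = (3*x + 2*y + 6*z) dx ∧ dy ∧ dz.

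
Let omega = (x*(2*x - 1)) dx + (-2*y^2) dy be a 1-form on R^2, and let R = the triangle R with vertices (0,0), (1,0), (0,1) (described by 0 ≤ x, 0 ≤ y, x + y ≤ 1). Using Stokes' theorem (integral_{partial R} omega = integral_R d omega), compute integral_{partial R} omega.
integral_(partial R) omega = 0

Stokes: integral_partial_R omega = integral_R d omega with d omega = (∂Q/∂x - ∂P/∂y) dx ∧ dy.
  ∂Q/∂x = 0
  ∂P/∂y = 0
  integrand = ∂Q/∂x - ∂P/∂y = 0.
Integrating over R: integral_0^1 integral_0^{1-x} (0) dy dx = 0.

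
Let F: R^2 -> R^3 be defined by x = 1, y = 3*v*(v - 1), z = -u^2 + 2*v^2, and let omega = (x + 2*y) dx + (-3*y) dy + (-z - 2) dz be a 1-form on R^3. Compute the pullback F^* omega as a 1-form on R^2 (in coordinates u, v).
F^* omega = (2*u*(-u^2 + 2*v^2 + 2)) du + (v*(4*u^2 - 62*v^2 + 81*v - 35)) dv

Using F^*(f dg) = (f ∘ F) d(g ∘ F), substitute each coordinate x_i by F_i(u, v) in f_i, and replace dx_i by d F_i = (∂F_i/∂u) du + (∂F_i/∂v) dv.
  For the x component: f_1(F) = 6*v^2 - 6*v + 1; d F_1 = (0) du + (0) dv
  For the y component: f_2(F) = 9*v*(1 - v); d F_2 = (0) du + (6*v - 3) dv
  For the z component: f_3(F) = u^2 - 2*v^2 - 2; d F_3 = (-2*u) du + (4*v) dv
Combining and collecting du, dv coefficients:
  coeff of du: 2*u*(-u^2 + 2*v^2 + 2)
  coeff of dv: v*(4*u^2 - 62*v^2 + 81*v - 35)
F^* omega = (2*u*(-u^2 + 2*v^2 + 2)) du + (v*(4*u^2 - 62*v^2 + 81*v - 35)) dv.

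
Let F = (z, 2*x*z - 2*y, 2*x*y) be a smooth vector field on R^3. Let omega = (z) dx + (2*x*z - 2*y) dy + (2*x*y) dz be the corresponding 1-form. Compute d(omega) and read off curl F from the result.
d(omega) = (0) dy ∧ dz + (1 - 2*y) dz ∧ dx + (2*z) dx ∧ dy; curl F = (0, 1 - 2*y, 2*z)

d omega = sum_{i<j} (∂f_j/∂x_i - ∂f_i/∂x_j) dx_i ∧ dx_j. Under the identification (dy ∧ dz, dz ∧ dx, dx ∧ dy) ↔ (e_x, e_y, e_z), the coefficients are exactly the components of curl F. Compute:
  ∂R/∂y - ∂Q/∂z = (2*x) - (2*x) = 0
  ∂P/∂z - ∂R/∂x = (1) - (2*y) = 1 - 2*y
  ∂Q/∂x - ∂P/∂y = (2*z) - (0) = 2*z.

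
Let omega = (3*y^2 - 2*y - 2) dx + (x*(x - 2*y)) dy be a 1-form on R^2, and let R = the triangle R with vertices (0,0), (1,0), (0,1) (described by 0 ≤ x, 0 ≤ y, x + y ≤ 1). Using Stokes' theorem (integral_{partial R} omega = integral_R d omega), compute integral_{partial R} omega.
integral_(partial R) omega = 0

Stokes: integral_partial_R omega = integral_R d omega with d omega = (∂Q/∂x - ∂P/∂y) dx ∧ dy.
  ∂Q/∂x = 2*x - 2*y
  ∂P/∂y = 6*y - 2
  integrand = ∂Q/∂x - ∂P/∂y = 2*x - 8*y + 2.
Integrating over R: integral_0^1 integral_0^{1-x} (2*x - 8*y + 2) dy dx = 0.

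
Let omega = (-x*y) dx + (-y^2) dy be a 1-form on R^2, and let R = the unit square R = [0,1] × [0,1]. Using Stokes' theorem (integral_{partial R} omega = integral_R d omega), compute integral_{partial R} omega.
integral_(partial R) omega = 1/2

Stokes: integral_partial_R omega = integral_R d omega with d omega = (∂Q/∂x - ∂P/∂y) dx ∧ dy.
  ∂Q/∂x = 0
  ∂P/∂y = -x
  integrand = ∂Q/∂x - ∂P/∂y = x.
Integrating over R: integral_0^1 integral_0^1 (x) dx dy = 1/2.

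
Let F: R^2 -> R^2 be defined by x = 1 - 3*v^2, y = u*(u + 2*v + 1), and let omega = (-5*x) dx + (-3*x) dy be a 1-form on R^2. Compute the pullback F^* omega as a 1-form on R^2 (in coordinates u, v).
F^* omega = (18*u*v^2 - 6*u + 18*v^3 + 9*v^2 - 6*v - 3) du + (18*u*v^2 - 6*u - 90*v^3 + 30*v) dv

Using F^*(f dg) = (f ∘ F) d(g ∘ F), substitute each coordinate x_i by F_i(u, v) in f_i, and replace dx_i by d F_i = (∂F_i/∂u) du + (∂F_i/∂v) dv.
  For the x component: f_1(F) = 15*v^2 - 5; d F_1 = (0) du + (-6*v) dv
  For the y component: f_2(F) = 9*v^2 - 3; d F_2 = (2*u + 2*v + 1) du + (2*u) dv
Combining and collecting du, dv coefficients:
  coeff of du: 18*u*v^2 - 6*u + 18*v^3 + 9*v^2 - 6*v - 3
  coeff of dv: 18*u*v^2 - 6*u - 90*v^3 + 30*v
F^* omega = (18*u*v^2 - 6*u + 18*v^3 + 9*v^2 - 6*v - 3) du + (18*u*v^2 - 6*u - 90*v^3 + 30*v) dv.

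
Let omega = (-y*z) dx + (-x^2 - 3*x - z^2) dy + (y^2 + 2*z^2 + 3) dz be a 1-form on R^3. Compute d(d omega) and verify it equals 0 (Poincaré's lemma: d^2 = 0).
d(d omega) = 0

Step 1: d omega = sum_{i<j} (∂f_j/∂x_i - ∂f_i/∂x_j) dx_i ∧ dx_j:
  coeff of dx ∧ dy: -2*x + z - 3
  coeff of dx ∧ dz: y
  coeff of dy ∧ dz: 2*y + 2*z
Step 2: Apply d again to each 2-form coefficient. The only possible 3-form in R^3 is dx ∧ dy ∧ dz, with coefficient
  ∂(coeff of dy∧dz)/∂x - ∂(coeff of dx∧dz)/∂y + ∂(coeff of dx∧dy)/∂z
  = ∂/∂x (2*y + 2*z) - ∂/∂y (y) + ∂/∂z (-2*x + z - 3).
Each of these terms simplifies to sums of mixed partials that cancel in pairs. The result is 0 (by equality of mixed partials for smooth functions — Schwarz / Clairaut).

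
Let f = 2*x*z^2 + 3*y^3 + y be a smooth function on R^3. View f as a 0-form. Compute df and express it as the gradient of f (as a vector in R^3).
df = (2*z^2) dx + (9*y^2 + 1) dy + (4*x*z) dz; grad f = (2*z^2, 9*y^2 + 1, 4*x*z)

For a 0-form f, d f = (∂f/∂x) dx + (∂f/∂y) dy + (∂f/∂z) dz. The components of the vector representation are exactly the entries of grad f in Cartesian coordinates:
  ∂f/∂x = 2*z^2
  ∂f/∂y = 9*y^2 + 1
  ∂f/∂z = 4*x*z.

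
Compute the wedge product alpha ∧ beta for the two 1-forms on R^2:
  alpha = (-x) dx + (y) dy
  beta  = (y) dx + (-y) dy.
alpha ∧ beta = (y*(x - y)) dx ∧ dy

Distribute the wedge, using dx_i ∧ dx_j = -dx_j ∧ dx_i and dx_i ∧ dx_i = 0. For each pair (i, j) with i < j, the coefficient of dx_i ∧ dx_j in alpha ∧ beta is (alpha_i * beta_j - alpha_j * beta_i). Collecting: alpha ∧ beta = (y*(x - y)) dx ∧ dy.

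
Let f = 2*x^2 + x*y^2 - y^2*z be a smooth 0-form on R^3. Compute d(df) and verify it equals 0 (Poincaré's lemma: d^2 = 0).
d(df) = 0

Step 1: df = sum_i (∂f/∂x_i) dx_i = (4*x + y^2) dx + (2*y*(x - z)) dy + (-y^2) dz.
Step 2: Apply d again. Using the 1-form formula, the coefficient of dx ∧ dy in d(df) is ∂^2 f/∂x ∂y - ∂^2 f/∂y ∂x = (2*y) - (2*y) = 0 (equality of mixed partials for smooth f).
Similarly for dx ∧ dz and dy ∧ dz — all coefficients vanish. So d(df) = 0.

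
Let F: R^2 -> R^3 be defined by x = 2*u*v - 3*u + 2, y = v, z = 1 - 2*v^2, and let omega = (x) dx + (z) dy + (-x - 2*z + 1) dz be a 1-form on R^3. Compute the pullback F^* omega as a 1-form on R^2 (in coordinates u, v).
F^* omega = (4*u*v^2 - 12*u*v + 9*u + 4*v - 6) du + (4*u^2*v - 6*u^2 + 8*u*v^2 - 12*u*v + 4*u - 16*v^3 - 2*v^2 + 12*v + 1) dv

Using F^*(f dg) = (f ∘ F) d(g ∘ F), substitute each coordinate x_i by F_i(u, v) in f_i, and replace dx_i by d F_i = (∂F_i/∂u) du + (∂F_i/∂v) dv.
  For the x component: f_1(F) = 2*u*v - 3*u + 2; d F_1 = (2*v - 3) du + (2*u) dv
  For the y component: f_2(F) = 1 - 2*v^2; d F_2 = (0) du + (1) dv
  For the z component: f_3(F) = -2*u*v + 3*u + 4*v^2 - 3; d F_3 = (0) du + (-4*v) dv
Combining and collecting du, dv coefficients:
  coeff of du: 4*u*v^2 - 12*u*v + 9*u + 4*v - 6
  coeff of dv: 4*u^2*v - 6*u^2 + 8*u*v^2 - 12*u*v + 4*u - 16*v^3 - 2*v^2 + 12*v + 1
F^* omega = (4*u*v^2 - 12*u*v + 9*u + 4*v - 6) du + (4*u^2*v - 6*u^2 + 8*u*v^2 - 12*u*v + 4*u - 16*v^3 - 2*v^2 + 12*v + 1) dv.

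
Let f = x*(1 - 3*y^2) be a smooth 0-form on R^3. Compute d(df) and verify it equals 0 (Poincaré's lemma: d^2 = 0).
d(df) = 0

Step 1: df = sum_i (∂f/∂x_i) dx_i = (1 - 3*y^2) dx + (-6*x*y) dy + (0) dz.
Step 2: Apply d again. Using the 1-form formula, the coefficient of dx ∧ dy in d(df) is ∂^2 f/∂x ∂y - ∂^2 f/∂y ∂x = (-6*y) - (-6*y) = 0 (equality of mixed partials for smooth f).
Similarly for dx ∧ dz and dy ∧ dz — all coefficients vanish. So d(df) = 0.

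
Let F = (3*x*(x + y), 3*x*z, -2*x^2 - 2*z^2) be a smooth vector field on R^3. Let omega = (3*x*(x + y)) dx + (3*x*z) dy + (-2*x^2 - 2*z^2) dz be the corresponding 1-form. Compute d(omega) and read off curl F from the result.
d(omega) = (-3*x) dy ∧ dz + (4*x) dz ∧ dx + (-3*x + 3*z) dx ∧ dy; curl F = (-3*x, 4*x, -3*x + 3*z)

d omega = sum_{i<j} (∂f_j/∂x_i - ∂f_i/∂x_j) dx_i ∧ dx_j. Under the identification (dy ∧ dz, dz ∧ dx, dx ∧ dy) ↔ (e_x, e_y, e_z), the coefficients are exactly the components of curl F. Compute:
  ∂R/∂y - ∂Q/∂z = (0) - (3*x) = -3*x
  ∂P/∂z - ∂R/∂x = (0) - (-4*x) = 4*x
  ∂Q/∂x - ∂P/∂y = (3*z) - (3*x) = -3*x + 3*z.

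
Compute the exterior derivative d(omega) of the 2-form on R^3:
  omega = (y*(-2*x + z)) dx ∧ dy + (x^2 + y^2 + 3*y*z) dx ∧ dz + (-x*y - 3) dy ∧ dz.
d(omega) = (-2*y - 3*z) dx ∧ dy ∧ dz

For a 2-form omega = sum_{i<j} g_{ij} dx_i ∧ dx_j, the exterior derivative is
  d(omega) = sum_{i<j} d(g_{ij}) ∧ dx_i ∧ dx_j = sum_{i<j, k} (∂g_{ij}/∂x_k) dx_k ∧ dx_i ∧ dx_j.
Expand each term, using dx_k ∧ dx_i ∧ dx_j = sgn(permutation) dx_{(a)} ∧ dx_{(b)} ∧ dx_{(c)} with (a < b < c) sorted:
  d(y*(-2*x + z)) includes (∂/∂z)(y*(-2*x + z)) dz = (y) dz, which multiplied by dx ∧ dy gives (y) dx ∧ dy ∧ dz
  d(x^2 + y^2 + 3*y*z) includes (∂/∂y)(x^2 + y^2 + 3*y*z) dy = (2*y + 3*z) dy, which multiplied by dx ∧ dz gives (-2*y - 3*z) dx ∧ dy ∧ dz
  d(-x*y - 3) includes (∂/∂x)(-x*y - 3) dx = (-y) dx, which multiplied by dy ∧ dz gives (-y) dx ∧ dy ∧ dz
Collecting like 3-forms: d(omega) = (-2*y - 3*z) dx ∧ dy ∧ dz.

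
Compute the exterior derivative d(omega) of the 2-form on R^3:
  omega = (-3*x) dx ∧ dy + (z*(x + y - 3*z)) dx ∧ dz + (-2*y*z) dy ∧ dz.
d(omega) = (-z) dx ∧ dy ∧ dz

For a 2-form omega = sum_{i<j} g_{ij} dx_i ∧ dx_j, the exterior derivative is
  d(omega) = sum_{i<j} d(g_{ij}) ∧ dx_i ∧ dx_j = sum_{i<j, k} (∂g_{ij}/∂x_k) dx_k ∧ dx_i ∧ dx_j.
Expand each term, using dx_k ∧ dx_i ∧ dx_j = sgn(permutation) dx_{(a)} ∧ dx_{(b)} ∧ dx_{(c)} with (a < b < c) sorted:
  d(z*(x + y - 3*z)) includes (∂/∂y)(z*(x + y - 3*z)) dy = (z) dy, which multiplied by dx ∧ dz gives (-z) dx ∧ dy ∧ dz
Collecting like 3-forms: d(omega) = (-z) dx ∧ dy ∧ dz.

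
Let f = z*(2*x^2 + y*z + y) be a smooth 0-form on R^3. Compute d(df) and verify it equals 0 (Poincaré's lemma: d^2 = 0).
d(df) = 0

Step 1: df = sum_i (∂f/∂x_i) dx_i = (4*x*z) dx + (z*(z + 1)) dy + (2*x^2 + 2*y*z + y) dz.
Step 2: Apply d again. Using the 1-form formula, the coefficient of dx ∧ dy in d(df) is ∂^2 f/∂x ∂y - ∂^2 f/∂y ∂x = (0) - (0) = 0 (equality of mixed partials for smooth f).
Similarly for dx ∧ dz and dy ∧ dz — all coefficients vanish. So d(df) = 0.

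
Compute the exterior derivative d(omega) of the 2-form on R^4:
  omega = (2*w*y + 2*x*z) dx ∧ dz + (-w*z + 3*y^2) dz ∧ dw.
d(omega) = (-2*w) dx ∧ dy ∧ dz + (2*y) dx ∧ dz ∧ dw + (6*y) dy ∧ dz ∧ dw

For a 2-form omega = sum_{i<j} g_{ij} dx_i ∧ dx_j, the exterior derivative is
  d(omega) = sum_{i<j} d(g_{ij}) ∧ dx_i ∧ dx_j = sum_{i<j, k} (∂g_{ij}/∂x_k) dx_k ∧ dx_i ∧ dx_j.
Expand each term, using dx_k ∧ dx_i ∧ dx_j = sgn(permutation) dx_{(a)} ∧ dx_{(b)} ∧ dx_{(c)} with (a < b < c) sorted:
  d(2*w*y + 2*x*z) includes (∂/∂y)(2*w*y + 2*x*z) dy = (2*w) dy, which multiplied by dx ∧ dz gives (-2*w) dx ∧ dy ∧ dz
  d(2*w*y + 2*x*z) includes (∂/∂w)(2*w*y + 2*x*z) dw = (2*y) dw, which multiplied by dx ∧ dz gives (2*y) dx ∧ dz ∧ dw
  d(-w*z + 3*y^2) includes (∂/∂y)(-w*z + 3*y^2) dy = (6*y) dy, which multiplied by dz ∧ dw gives (6*y) dy ∧ dz ∧ dw
Collecting like 3-forms: d(omega) = (-2*w) dx ∧ dy ∧ dz + (2*y) dx ∧ dz ∧ dw + (6*y) dy ∧ dz ∧ dw.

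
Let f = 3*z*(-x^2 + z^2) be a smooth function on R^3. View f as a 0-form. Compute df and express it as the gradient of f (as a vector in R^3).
df = (-6*x*z) dx + (0) dy + (-3*x^2 + 9*z^2) dz; grad f = (-6*x*z, 0, -3*x^2 + 9*z^2)

For a 0-form f, d f = (∂f/∂x) dx + (∂f/∂y) dy + (∂f/∂z) dz. The components of the vector representation are exactly the entries of grad f in Cartesian coordinates:
  ∂f/∂x = -6*x*z
  ∂f/∂y = 0
  ∂f/∂z = -3*x^2 + 9*z^2.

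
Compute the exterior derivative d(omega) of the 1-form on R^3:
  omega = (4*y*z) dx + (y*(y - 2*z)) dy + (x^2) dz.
d(omega) = (-4*z) dx ∧ dy + (2*x - 4*y) dx ∧ dz + (2*y) dy ∧ dz

For a 1-form omega = sum_i f_i dx_i, the exterior derivative is
  d(omega) = sum_{i < j} (∂f_j/∂x_i - ∂f_i/∂x_j) dx_i ∧ dx_j.
  coefficient of dx ∧ dy: ∂f_2/∂x - ∂f_1/∂y = ∂(y*(y - 2*z))/∂x - ∂(4*y*z)/∂y = -4*z
  coefficient of dx ∧ dz: ∂f_3/∂x - ∂f_1/∂z = ∂(x^2)/∂x - ∂(4*y*z)/∂z = 2*x - 4*y
  coefficient of dy ∧ dz: ∂f_3/∂y - ∂f_2/∂z = ∂(x^2)/∂y - ∂(y*(y - 2*z))/∂z = 2*y
Assembling: d(omega) = (-4*z) dx ∧ dy + (2*x - 4*y) dx ∧ dz + (2*y) dy ∧ dz.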